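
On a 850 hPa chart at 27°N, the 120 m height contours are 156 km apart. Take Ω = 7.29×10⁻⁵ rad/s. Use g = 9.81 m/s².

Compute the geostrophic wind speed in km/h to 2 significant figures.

Coriolis parameter at 27°N:
f = 2Ω sin φ = 2 × 7.29×10⁻⁵ × sin 27° = 6.62×10⁻⁵ s⁻¹
Height gradient: |∂Z/∂n| = 120 m / 156000 m = 7.69×10⁻⁴
On a pressure surface, geostrophic balance gives V_g = (g/f)|∂Z/∂n|:
V_g = 9.81 × 7.69×10⁻⁴ / 6.62×10⁻⁵ = 114 m/s
Converting: 114 m/s × 3.6 = 410 km/h

410 km/h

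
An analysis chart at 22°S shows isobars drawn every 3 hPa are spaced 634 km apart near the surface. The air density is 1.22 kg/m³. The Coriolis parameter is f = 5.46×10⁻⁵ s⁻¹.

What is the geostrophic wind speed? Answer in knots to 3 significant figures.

Pressure gradient: |∂P/∂n| = 300 Pa / 634000 m = 4.73×10⁻⁴ Pa/m
Geostrophic balance (pressure-gradient force = Coriolis force):
V_g = (1/(fρ)) |∂P/∂n| = 4.73×10⁻⁴ / (5.46×10⁻⁵ × 1.22) = 7.10 m/s
Converting: 7.10 m/s × 1.944 = 13.8 knots

13.8 knots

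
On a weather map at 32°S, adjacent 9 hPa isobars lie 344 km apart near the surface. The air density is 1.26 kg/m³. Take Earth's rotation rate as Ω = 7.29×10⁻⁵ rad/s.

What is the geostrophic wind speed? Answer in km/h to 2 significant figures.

97 km/h

Coriolis parameter at 32°S:
f = 2Ω sin φ = 2 × 7.29×10⁻⁵ × sin 32° = 7.73×10⁻⁵ s⁻¹
Pressure gradient: |∂P/∂n| = 900 Pa / 344000 m = 2.62×10⁻³ Pa/m
Geostrophic balance (pressure-gradient force = Coriolis force):
V_g = (1/(fρ)) |∂P/∂n| = 2.62×10⁻³ / (7.73×10⁻⁵ × 1.26) = 26.9 m/s
Converting: 26.9 m/s × 3.6 = 97 km/h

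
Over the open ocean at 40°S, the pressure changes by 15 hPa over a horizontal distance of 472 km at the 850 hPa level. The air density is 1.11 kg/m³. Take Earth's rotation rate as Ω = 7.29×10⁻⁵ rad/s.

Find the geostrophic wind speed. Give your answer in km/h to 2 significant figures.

Coriolis parameter at 40°S:
f = 2Ω sin φ = 2 × 7.29×10⁻⁵ × sin 40° = 9.37×10⁻⁵ s⁻¹
Pressure gradient: |∂P/∂n| = 1500 Pa / 472000 m = 3.18×10⁻³ Pa/m
Geostrophic balance (pressure-gradient force = Coriolis force):
V_g = (1/(fρ)) |∂P/∂n| = 3.18×10⁻³ / (9.37×10⁻⁵ × 1.11) = 30.5 m/s
Converting: 30.5 m/s × 3.6 = 110 km/h

110 km/h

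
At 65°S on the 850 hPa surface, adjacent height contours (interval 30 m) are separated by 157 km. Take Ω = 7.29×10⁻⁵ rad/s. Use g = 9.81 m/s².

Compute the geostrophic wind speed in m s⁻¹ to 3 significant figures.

14.2 m s⁻¹

Coriolis parameter at 65°S:
f = 2Ω sin φ = 2 × 7.29×10⁻⁵ × sin 65° = 1.32×10⁻⁴ s⁻¹
Height gradient: |∂Z/∂n| = 30 m / 157000 m = 1.91×10⁻⁴
On a pressure surface, geostrophic balance gives V_g = (g/f)|∂Z/∂n|:
V_g = 9.81 × 1.91×10⁻⁴ / 1.32×10⁻⁴ = 14.2 m/s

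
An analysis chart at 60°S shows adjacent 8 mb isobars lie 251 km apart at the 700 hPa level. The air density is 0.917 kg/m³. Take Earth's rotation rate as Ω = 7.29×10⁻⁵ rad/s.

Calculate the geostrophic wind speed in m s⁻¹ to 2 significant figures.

28 m s⁻¹

Coriolis parameter at 60°S:
f = 2Ω sin φ = 2 × 7.29×10⁻⁵ × sin 60° = 1.26×10⁻⁴ s⁻¹
Pressure gradient: |∂P/∂n| = 800 Pa / 251000 m = 3.19×10⁻³ Pa/m
Geostrophic balance (pressure-gradient force = Coriolis force):
V_g = (1/(fρ)) |∂P/∂n| = 3.19×10⁻³ / (1.26×10⁻⁴ × 0.917) = 27.5 m/s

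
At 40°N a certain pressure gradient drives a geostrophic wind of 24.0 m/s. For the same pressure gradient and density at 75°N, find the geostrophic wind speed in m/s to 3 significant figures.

With the same pressure gradient and density, V_g ∝ 1/f ∝ 1/sin φ.
V₂ = V₁ · sin φ₁ / sin φ₂ = 24.0 × sin 40° / sin 75°
V₂ = 24.0 × 0.6428/0.9659 = 16.0 m/s

16.0 m/s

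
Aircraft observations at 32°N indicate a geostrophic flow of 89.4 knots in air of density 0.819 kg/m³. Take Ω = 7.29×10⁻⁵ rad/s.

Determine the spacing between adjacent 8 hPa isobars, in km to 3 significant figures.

275 km

Coriolis parameter at 32°N:
f = 2Ω sin φ = 2 × 7.29×10⁻⁵ × sin 32° = 7.73×10⁻⁵ s⁻¹
Wind speed in SI: 89.4 knots = 46.0 m/s
Geostrophic balance rearranged: |∂P/∂n| = f ρ V_g
|∂P/∂n| = 7.73×10⁻⁵ × 0.819 × 46.0 = 2.91×10⁻³ Pa/m
Isobar spacing: Δn = ΔP/|∂P/∂n| = 800 Pa / 2.91×10⁻³ Pa/m = 274893 m ≈ 275 km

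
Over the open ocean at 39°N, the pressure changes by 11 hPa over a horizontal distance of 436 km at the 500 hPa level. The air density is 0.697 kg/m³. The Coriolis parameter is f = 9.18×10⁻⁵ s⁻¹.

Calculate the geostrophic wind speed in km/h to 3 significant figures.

142 km/h

Pressure gradient: |∂P/∂n| = 1100 Pa / 436000 m = 2.52×10⁻³ Pa/m
Geostrophic balance (pressure-gradient force = Coriolis force):
V_g = (1/(fρ)) |∂P/∂n| = 2.52×10⁻³ / (9.18×10⁻⁵ × 0.697) = 39.4 m/s
Converting: 39.4 m/s × 3.6 = 142 km/h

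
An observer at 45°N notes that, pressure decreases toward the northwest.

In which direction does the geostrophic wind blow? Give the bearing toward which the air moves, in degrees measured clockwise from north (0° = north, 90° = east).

045°

The pressure-gradient force points toward the northwest (bearing 315°).
Geostrophic balance: in the Northern Hemisphere the Coriolis force deflects motion to the right, so the geostrophic wind blows 90° to the right of the pressure-gradient force (low pressure on the left).
Rotating 315° by 90° clockwise gives 045° — the wind blows toward the northeast.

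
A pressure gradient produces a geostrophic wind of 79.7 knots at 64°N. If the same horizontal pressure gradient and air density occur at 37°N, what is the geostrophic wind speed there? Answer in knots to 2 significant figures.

With the same pressure gradient and density, V_g ∝ 1/f ∝ 1/sin φ.
V₂ = V₁ · sin φ₁ / sin φ₂ = 79.7 × sin 64° / sin 37°
V₂ = 79.7 × 0.8988/0.6018 = 120 knots

120 knots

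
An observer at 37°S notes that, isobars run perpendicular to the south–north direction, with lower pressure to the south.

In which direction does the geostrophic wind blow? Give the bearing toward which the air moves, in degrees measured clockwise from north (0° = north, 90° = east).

090°

The pressure-gradient force points toward the south (bearing 180°).
Geostrophic balance: in the Southern Hemisphere the Coriolis force deflects motion to the left, so the geostrophic wind blows 90° to the left of the pressure-gradient force (low pressure on the right).
Rotating 180° by 90° counterclockwise gives 090° — the wind blows toward the east.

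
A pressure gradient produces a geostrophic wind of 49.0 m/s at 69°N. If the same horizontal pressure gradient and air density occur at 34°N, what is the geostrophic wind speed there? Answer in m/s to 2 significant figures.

82 m/s

With the same pressure gradient and density, V_g ∝ 1/f ∝ 1/sin φ.
V₂ = V₁ · sin φ₁ / sin φ₂ = 49.0 × sin 69° / sin 34°
V₂ = 49.0 × 0.9336/0.5592 = 82 m/s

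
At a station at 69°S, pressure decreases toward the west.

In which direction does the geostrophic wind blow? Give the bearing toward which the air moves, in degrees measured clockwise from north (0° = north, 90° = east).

The pressure-gradient force points toward the west (bearing 270°).
Geostrophic balance: in the Southern Hemisphere the Coriolis force deflects motion to the left, so the geostrophic wind blows 90° to the left of the pressure-gradient force (low pressure on the right).
Rotating 270° by 90° counterclockwise gives 180° — the wind blows toward the south.

180°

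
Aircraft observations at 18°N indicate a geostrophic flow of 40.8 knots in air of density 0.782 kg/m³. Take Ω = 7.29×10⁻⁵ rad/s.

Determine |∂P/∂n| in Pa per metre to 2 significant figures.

7.4×10⁻⁴ Pa/m

Coriolis parameter at 18°N:
f = 2Ω sin φ = 2 × 7.29×10⁻⁵ × sin 18° = 4.51×10⁻⁵ s⁻¹
Wind speed in SI: 40.8 knots = 21.0 m/s
Geostrophic balance rearranged: |∂P/∂n| = f ρ V_g
|∂P/∂n| = 4.51×10⁻⁵ × 0.782 × 21.0 = 7.40×10⁻⁴ Pa/m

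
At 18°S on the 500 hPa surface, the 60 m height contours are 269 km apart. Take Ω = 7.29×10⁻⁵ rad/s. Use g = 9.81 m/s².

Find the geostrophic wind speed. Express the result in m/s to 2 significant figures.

49 m/s

Coriolis parameter at 18°S:
f = 2Ω sin φ = 2 × 7.29×10⁻⁵ × sin 18° = 4.51×10⁻⁵ s⁻¹
Height gradient: |∂Z/∂n| = 60 m / 269000 m = 2.23×10⁻⁴
On a pressure surface, geostrophic balance gives V_g = (g/f)|∂Z/∂n|:
V_g = 9.81 × 2.23×10⁻⁴ / 4.51×10⁻⁵ = 48.6 m/s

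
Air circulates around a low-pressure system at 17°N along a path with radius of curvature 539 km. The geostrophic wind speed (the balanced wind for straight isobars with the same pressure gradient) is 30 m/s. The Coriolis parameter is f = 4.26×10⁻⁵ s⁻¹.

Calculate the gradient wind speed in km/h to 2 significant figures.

62 km/h

Around a low, centrifugal force acts outward with Coriolis, so pressure-gradient force balances both:
(1/ρ)|∂P/∂n| = fV + V²/R  →  V² + fR·V − fR·V_g = 0
With fR = 4.26×10⁻⁵ × 539×10³ m = 23.0 m/s:
V = [−fR + √((fR)² + 4 fR V_g)]/2 = [−23.0 + √(23.0² + 4×23.0×30)]/2 = 17.2 m/s
Subgeostrophic (V < V_g = 30 m/s), as expected around a low.
Converting: 17.2 m/s × 3.6 = 62 km/h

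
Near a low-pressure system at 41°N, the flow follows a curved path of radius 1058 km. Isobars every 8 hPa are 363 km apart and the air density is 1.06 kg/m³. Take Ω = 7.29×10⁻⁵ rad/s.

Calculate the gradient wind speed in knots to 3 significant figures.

35.8 knots

Coriolis parameter at 41°N:
f = 2Ω sin φ = 2 × 7.29×10⁻⁵ × sin 41° = 9.57×10⁻⁵ s⁻¹
Pressure gradient: |∂P/∂n| = 800 Pa / 363000 m = 2.20×10⁻³ Pa/m
Geostrophic speed: V_g = |∂P/∂n|/(fρ) = 2.20×10⁻³/(9.57×10⁻⁵ × 1.06) = 21.7 m/s
Around a low, centrifugal force acts outward with Coriolis, so pressure-gradient force balances both:
(1/ρ)|∂P/∂n| = fV + V²/R  →  V² + fR·V − fR·V_g = 0
With fR = 9.57×10⁻⁵ × 1058×10³ m = 101 m/s:
V = [−fR + √((fR)² + 4 fR V_g)]/2 = [−101 + √(101² + 4×101×21.7)]/2 = 18.4 m/s
Subgeostrophic (V < V_g = 21.7 m/s), as expected around a low.
Converting: 18.4 m/s × 1.944 = 35.8 knots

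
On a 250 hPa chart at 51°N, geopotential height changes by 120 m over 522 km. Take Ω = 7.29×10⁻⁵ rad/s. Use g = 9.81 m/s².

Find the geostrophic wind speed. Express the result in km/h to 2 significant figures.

72 km/h

Coriolis parameter at 51°N:
f = 2Ω sin φ = 2 × 7.29×10⁻⁵ × sin 51° = 1.13×10⁻⁴ s⁻¹
Height gradient: |∂Z/∂n| = 120 m / 522000 m = 2.30×10⁻⁴
On a pressure surface, geostrophic balance gives V_g = (g/f)|∂Z/∂n|:
V_g = 9.81 × 2.30×10⁻⁴ / 1.13×10⁻⁴ = 19.9 m/s
Converting: 19.9 m/s × 3.6 = 72 km/h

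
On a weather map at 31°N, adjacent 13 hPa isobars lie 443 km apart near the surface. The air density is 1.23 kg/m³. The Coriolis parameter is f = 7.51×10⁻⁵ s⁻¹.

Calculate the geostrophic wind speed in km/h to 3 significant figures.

114 km/h

Pressure gradient: |∂P/∂n| = 1300 Pa / 443000 m = 2.93×10⁻³ Pa/m
Geostrophic balance (pressure-gradient force = Coriolis force):
V_g = (1/(fρ)) |∂P/∂n| = 2.93×10⁻³ / (7.51×10⁻⁵ × 1.23) = 31.8 m/s
Converting: 31.8 m/s × 3.6 = 114 km/h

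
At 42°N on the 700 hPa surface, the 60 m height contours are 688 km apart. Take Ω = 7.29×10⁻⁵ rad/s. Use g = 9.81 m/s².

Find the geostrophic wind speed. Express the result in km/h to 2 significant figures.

Coriolis parameter at 42°N:
f = 2Ω sin φ = 2 × 7.29×10⁻⁵ × sin 42° = 9.76×10⁻⁵ s⁻¹
Height gradient: |∂Z/∂n| = 60 m / 688000 m = 8.72×10⁻⁵
On a pressure surface, geostrophic balance gives V_g = (g/f)|∂Z/∂n|:
V_g = 9.81 × 8.72×10⁻⁵ / 9.76×10⁻⁵ = 8.77 m/s
Converting: 8.77 m/s × 3.6 = 32 km/h

32 km/h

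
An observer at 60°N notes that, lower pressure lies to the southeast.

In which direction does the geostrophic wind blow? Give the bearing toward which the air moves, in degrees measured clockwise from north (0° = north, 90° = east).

The pressure-gradient force points toward the southeast (bearing 135°).
Geostrophic balance: in the Northern Hemisphere the Coriolis force deflects motion to the right, so the geostrophic wind blows 90° to the right of the pressure-gradient force (low pressure on the left).
Rotating 135° by 90° clockwise gives 225° — the wind blows toward the southwest.

225°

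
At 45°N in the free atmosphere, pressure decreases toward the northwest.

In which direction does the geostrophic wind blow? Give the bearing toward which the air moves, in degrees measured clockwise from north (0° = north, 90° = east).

The pressure-gradient force points toward the northwest (bearing 315°).
Geostrophic balance: in the Northern Hemisphere the Coriolis force deflects motion to the right, so the geostrophic wind blows 90° to the right of the pressure-gradient force (low pressure on the left).
Rotating 315° by 90° clockwise gives 045° — the wind blows toward the northeast.

045°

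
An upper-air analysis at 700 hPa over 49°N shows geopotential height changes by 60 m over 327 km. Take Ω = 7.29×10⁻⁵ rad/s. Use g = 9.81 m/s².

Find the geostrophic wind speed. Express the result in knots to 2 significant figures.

Coriolis parameter at 49°N:
f = 2Ω sin φ = 2 × 7.29×10⁻⁵ × sin 49° = 1.10×10⁻⁴ s⁻¹
Height gradient: |∂Z/∂n| = 60 m / 327000 m = 1.83×10⁻⁴
On a pressure surface, geostrophic balance gives V_g = (g/f)|∂Z/∂n|:
V_g = 9.81 × 1.83×10⁻⁴ / 1.10×10⁻⁴ = 16.4 m/s
Converting: 16.4 m/s × 1.944 = 32 knots

32 knots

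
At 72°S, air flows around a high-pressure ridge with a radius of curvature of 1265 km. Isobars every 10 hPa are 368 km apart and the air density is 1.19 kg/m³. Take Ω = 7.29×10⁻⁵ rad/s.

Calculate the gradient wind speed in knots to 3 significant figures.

35.8 knots

Coriolis parameter at 72°S:
f = 2Ω sin φ = 2 × 7.29×10⁻⁵ × sin 72° = 1.39×10⁻⁴ s⁻¹
Pressure gradient: |∂P/∂n| = 1000 Pa / 368000 m = 2.72×10⁻³ Pa/m
Geostrophic speed: V_g = |∂P/∂n|/(fρ) = 2.72×10⁻³/(1.39×10⁻⁴ × 1.19) = 16.5 m/s
Around a high, pressure-gradient force acts outward with centrifugal, so Coriolis balances both:
fV = (1/ρ)|∂P/∂n| + V²/R  →  V² − fR·V + fR·V_g = 0
With fR = 1.39×10⁻⁴ × 1265×10³ m = 175 m/s:
V = [fR − √((fR)² − 4 fR V_g)]/2 = [175 − √(175² − 4×175×16.5)]/2 = 18.4 m/s
Supergeostrophic (V > V_g = 16.5 m/s), as expected around a high.
Converting: 18.4 m/s × 1.944 = 35.8 knots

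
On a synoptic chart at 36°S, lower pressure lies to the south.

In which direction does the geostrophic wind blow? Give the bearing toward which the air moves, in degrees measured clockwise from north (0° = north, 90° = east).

The pressure-gradient force points toward the south (bearing 180°).
Geostrophic balance: in the Southern Hemisphere the Coriolis force deflects motion to the left, so the geostrophic wind blows 90° to the left of the pressure-gradient force (low pressure on the right).
Rotating 180° by 90° counterclockwise gives 090° — the wind blows toward the east.

090°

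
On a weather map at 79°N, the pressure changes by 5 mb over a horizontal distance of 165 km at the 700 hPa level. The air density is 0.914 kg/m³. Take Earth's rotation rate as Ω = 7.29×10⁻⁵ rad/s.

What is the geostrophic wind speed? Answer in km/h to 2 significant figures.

83 km/h

Coriolis parameter at 79°N:
f = 2Ω sin φ = 2 × 7.29×10⁻⁵ × sin 79° = 1.43×10⁻⁴ s⁻¹
Pressure gradient: |∂P/∂n| = 500 Pa / 165000 m = 3.03×10⁻³ Pa/m
Geostrophic balance (pressure-gradient force = Coriolis force):
V_g = (1/(fρ)) |∂P/∂n| = 3.03×10⁻³ / (1.43×10⁻⁴ × 0.914) = 23.2 m/s
Converting: 23.2 m/s × 3.6 = 83 km/h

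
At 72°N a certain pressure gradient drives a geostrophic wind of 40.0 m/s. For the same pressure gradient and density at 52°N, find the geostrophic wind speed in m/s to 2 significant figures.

48 m/s

With the same pressure gradient and density, V_g ∝ 1/f ∝ 1/sin φ.
V₂ = V₁ · sin φ₁ / sin φ₂ = 40.0 × sin 72° / sin 52°
V₂ = 40.0 × 0.9511/0.7880 = 48 m/s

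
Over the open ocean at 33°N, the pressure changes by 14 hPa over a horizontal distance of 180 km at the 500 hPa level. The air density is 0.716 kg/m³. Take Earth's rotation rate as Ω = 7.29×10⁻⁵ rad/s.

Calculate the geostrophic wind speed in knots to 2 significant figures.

Coriolis parameter at 33°N:
f = 2Ω sin φ = 2 × 7.29×10⁻⁵ × sin 33° = 7.94×10⁻⁵ s⁻¹
Pressure gradient: |∂P/∂n| = 1400 Pa / 180000 m = 7.78×10⁻³ Pa/m
Geostrophic balance (pressure-gradient force = Coriolis force):
V_g = (1/(fρ)) |∂P/∂n| = 7.78×10⁻³ / (7.94×10⁻⁵ × 0.716) = 137 m/s
Converting: 137 m/s × 1.944 = 270 knots

270 knots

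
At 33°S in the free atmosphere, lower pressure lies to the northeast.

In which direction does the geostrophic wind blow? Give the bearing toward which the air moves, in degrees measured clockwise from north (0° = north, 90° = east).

315°

The pressure-gradient force points toward the northeast (bearing 045°).
Geostrophic balance: in the Southern Hemisphere the Coriolis force deflects motion to the left, so the geostrophic wind blows 90° to the left of the pressure-gradient force (low pressure on the right).
Rotating 045° by 90° counterclockwise gives 315° — the wind blows toward the northwest.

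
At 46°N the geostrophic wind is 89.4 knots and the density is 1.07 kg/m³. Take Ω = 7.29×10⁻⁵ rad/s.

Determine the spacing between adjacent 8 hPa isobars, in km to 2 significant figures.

Coriolis parameter at 46°N:
f = 2Ω sin φ = 2 × 7.29×10⁻⁵ × sin 46° = 1.05×10⁻⁴ s⁻¹
Wind speed in SI: 89.4 knots = 46.0 m/s
Geostrophic balance rearranged: |∂P/∂n| = f ρ V_g
|∂P/∂n| = 1.05×10⁻⁴ × 1.07 × 46.0 = 5.16×10⁻³ Pa/m
Isobar spacing: Δn = ΔP/|∂P/∂n| = 800 Pa / 5.16×10⁻³ Pa/m = 155003 m ≈ 160 km

160 km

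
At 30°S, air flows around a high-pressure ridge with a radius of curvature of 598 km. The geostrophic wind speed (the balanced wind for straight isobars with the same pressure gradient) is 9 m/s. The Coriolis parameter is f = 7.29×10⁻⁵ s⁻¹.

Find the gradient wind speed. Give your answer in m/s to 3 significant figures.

Around a high, pressure-gradient force acts outward with centrifugal, so Coriolis balances both:
fV = (1/ρ)|∂P/∂n| + V²/R  →  V² − fR·V + fR·V_g = 0
With fR = 7.29×10⁻⁵ × 598×10³ m = 43.6 m/s:
V = [fR − √((fR)² − 4 fR V_g)]/2 = [43.6 − √(43.6² − 4×43.6×9)]/2 = 12.7 m/s
Supergeostrophic (V > V_g = 9 m/s), as expected around a high.

12.7 m/s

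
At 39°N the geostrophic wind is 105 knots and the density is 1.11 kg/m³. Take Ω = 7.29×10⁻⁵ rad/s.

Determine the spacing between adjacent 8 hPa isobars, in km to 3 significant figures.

145 km

Coriolis parameter at 39°N:
f = 2Ω sin φ = 2 × 7.29×10⁻⁵ × sin 39° = 9.18×10⁻⁵ s⁻¹
Wind speed in SI: 105 knots = 54.0 m/s
Geostrophic balance rearranged: |∂P/∂n| = f ρ V_g
|∂P/∂n| = 9.18×10⁻⁵ × 1.11 × 54.0 = 5.50×10⁻³ Pa/m
Isobar spacing: Δn = ΔP/|∂P/∂n| = 800 Pa / 5.50×10⁻³ Pa/m = 145415 m ≈ 145 km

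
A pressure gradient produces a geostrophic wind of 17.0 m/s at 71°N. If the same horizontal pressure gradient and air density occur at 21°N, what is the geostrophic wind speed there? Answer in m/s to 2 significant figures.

With the same pressure gradient and density, V_g ∝ 1/f ∝ 1/sin φ.
V₂ = V₁ · sin φ₁ / sin φ₂ = 17.0 × sin 71° / sin 21°
V₂ = 17.0 × 0.9455/0.3584 = 45 m/s

45 m/s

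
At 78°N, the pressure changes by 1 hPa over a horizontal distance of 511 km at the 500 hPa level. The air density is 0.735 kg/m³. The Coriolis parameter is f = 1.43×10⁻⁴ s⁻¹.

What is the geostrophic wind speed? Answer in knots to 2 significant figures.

3.6 knots

Pressure gradient: |∂P/∂n| = 100 Pa / 511000 m = 1.96×10⁻⁴ Pa/m
Geostrophic balance (pressure-gradient force = Coriolis force):
V_g = (1/(fρ)) |∂P/∂n| = 1.96×10⁻⁴ / (1.43×10⁻⁴ × 0.735) = 1.86 m/s
Converting: 1.86 m/s × 1.944 = 3.6 knots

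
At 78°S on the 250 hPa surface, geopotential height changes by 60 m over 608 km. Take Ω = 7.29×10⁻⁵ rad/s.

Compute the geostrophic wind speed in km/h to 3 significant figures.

Coriolis parameter at 78°S:
f = 2Ω sin φ = 2 × 7.29×10⁻⁵ × sin 78° = 1.43×10⁻⁴ s⁻¹
Height gradient: |∂Z/∂n| = 60 m / 608000 m = 9.87×10⁻⁵
On a pressure surface, geostrophic balance gives V_g = (g/f)|∂Z/∂n|:
V_g = 9.81 × 9.87×10⁻⁵ / 1.43×10⁻⁴ = 6.79 m/s
Converting: 6.79 m/s × 3.6 = 24.4 km/h

24.4 km/h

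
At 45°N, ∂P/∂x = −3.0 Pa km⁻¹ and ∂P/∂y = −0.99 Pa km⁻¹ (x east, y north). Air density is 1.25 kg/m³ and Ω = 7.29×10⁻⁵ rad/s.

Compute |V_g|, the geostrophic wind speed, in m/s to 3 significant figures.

24.5 m/s

Coriolis parameter at 45°N:
f = 2Ω sin φ = 2 × 7.29×10⁻⁵ × sin 45° = 1.03×10⁻⁴ s⁻¹
Component geostrophic relations (x east, y north):
u_g = −(1/(fρ)) ∂P/∂y,  v_g = (1/(fρ)) ∂P/∂x
u_g = −(−0.99×10⁻³)/(1.03×10⁻⁴ × 1.25) = 7.68 m/s;  v_g = (−3.0×10⁻³)/(1.03×10⁻⁴ × 1.25) = −23.3 m/s
|V_g| = √(u_g² + v_g²) = 24.5 m/s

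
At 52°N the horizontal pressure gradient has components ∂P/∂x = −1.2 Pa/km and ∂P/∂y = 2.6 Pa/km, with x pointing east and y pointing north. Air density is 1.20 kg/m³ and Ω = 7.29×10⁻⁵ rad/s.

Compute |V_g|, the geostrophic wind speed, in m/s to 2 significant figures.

Coriolis parameter at 52°N:
f = 2Ω sin φ = 2 × 7.29×10⁻⁵ × sin 52° = 1.15×10⁻⁴ s⁻¹
Component geostrophic relations (x east, y north):
u_g = −(1/(fρ)) ∂P/∂y,  v_g = (1/(fρ)) ∂P/∂x
u_g = −(2.6×10⁻³)/(1.15×10⁻⁴ × 1.20) = −18.9 m/s;  v_g = (−1.2×10⁻³)/(1.15×10⁻⁴ × 1.20) = −8.70 m/s
|V_g| = √(u_g² + v_g²) = 20.8 m/s

21 m/s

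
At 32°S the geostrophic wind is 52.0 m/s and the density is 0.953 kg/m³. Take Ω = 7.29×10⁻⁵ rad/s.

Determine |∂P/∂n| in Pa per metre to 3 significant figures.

3.83×10⁻³ Pa/m

Coriolis parameter at 32°S:
f = 2Ω sin φ = 2 × 7.29×10⁻⁵ × sin 32° = 7.73×10⁻⁵ s⁻¹
Geostrophic balance rearranged: |∂P/∂n| = f ρ V_g
|∂P/∂n| = 7.73×10⁻⁵ × 0.953 × 52.0 = 3.83×10⁻³ Pa/m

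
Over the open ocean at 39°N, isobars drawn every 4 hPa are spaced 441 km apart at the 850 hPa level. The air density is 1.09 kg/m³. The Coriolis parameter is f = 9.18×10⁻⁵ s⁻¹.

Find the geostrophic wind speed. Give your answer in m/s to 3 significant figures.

Pressure gradient: |∂P/∂n| = 400 Pa / 441000 m = 9.07×10⁻⁴ Pa/m
Geostrophic balance (pressure-gradient force = Coriolis force):
V_g = (1/(fρ)) |∂P/∂n| = 9.07×10⁻⁴ / (9.18×10⁻⁵ × 1.09) = 9.06 m/s

9.06 m/s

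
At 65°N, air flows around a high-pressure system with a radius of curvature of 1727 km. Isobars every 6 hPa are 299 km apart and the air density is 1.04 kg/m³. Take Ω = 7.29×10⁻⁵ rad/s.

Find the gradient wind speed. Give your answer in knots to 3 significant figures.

30.5 knots

Coriolis parameter at 65°N:
f = 2Ω sin φ = 2 × 7.29×10⁻⁵ × sin 65° = 1.32×10⁻⁴ s⁻¹
Pressure gradient: |∂P/∂n| = 600 Pa / 299000 m = 2.01×10⁻³ Pa/m
Geostrophic speed: V_g = |∂P/∂n|/(fρ) = 2.01×10⁻³/(1.32×10⁻⁴ × 1.04) = 14.6 m/s
Around a high, pressure-gradient force acts outward with centrifugal, so Coriolis balances both:
fV = (1/ρ)|∂P/∂n| + V²/R  →  V² − fR·V + fR·V_g = 0
With fR = 1.32×10⁻⁴ × 1727×10³ m = 228 m/s:
V = [fR − √((fR)² − 4 fR V_g)]/2 = [228 − √(228² − 4×228×14.6)]/2 = 15.7 m/s
Supergeostrophic (V > V_g = 14.6 m/s), as expected around a high.
Converting: 15.7 m/s × 1.944 = 30.5 knots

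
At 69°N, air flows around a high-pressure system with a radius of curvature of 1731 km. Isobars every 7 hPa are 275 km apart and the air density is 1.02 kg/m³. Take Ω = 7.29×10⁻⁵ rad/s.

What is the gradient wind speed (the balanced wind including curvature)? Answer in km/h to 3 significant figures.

Coriolis parameter at 69°N:
f = 2Ω sin φ = 2 × 7.29×10⁻⁵ × sin 69° = 1.36×10⁻⁴ s⁻¹
Pressure gradient: |∂P/∂n| = 700 Pa / 275000 m = 2.55×10⁻³ Pa/m
Geostrophic speed: V_g = |∂P/∂n|/(fρ) = 2.55×10⁻³/(1.36×10⁻⁴ × 1.02) = 18.3 m/s
Around a high, pressure-gradient force acts outward with centrifugal, so Coriolis balances both:
fV = (1/ρ)|∂P/∂n| + V²/R  →  V² − fR·V + fR·V_g = 0
With fR = 1.36×10⁻⁴ × 1731×10³ m = 236 m/s:
V = [fR − √((fR)² − 4 fR V_g)]/2 = [236 − √(236² − 4×236×18.3)]/2 = 20 m/s
Supergeostrophic (V > V_g = 18.3 m/s), as expected around a high.
Converting: 20 m/s × 3.6 = 72.1 km/h

72.1 km/h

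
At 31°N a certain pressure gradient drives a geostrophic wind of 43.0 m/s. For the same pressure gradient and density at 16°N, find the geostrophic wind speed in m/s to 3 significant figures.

80.3 m/s

With the same pressure gradient and density, V_g ∝ 1/f ∝ 1/sin φ.
V₂ = V₁ · sin φ₁ / sin φ₂ = 43.0 × sin 31° / sin 16°
V₂ = 43.0 × 0.5150/0.2756 = 80.3 m/s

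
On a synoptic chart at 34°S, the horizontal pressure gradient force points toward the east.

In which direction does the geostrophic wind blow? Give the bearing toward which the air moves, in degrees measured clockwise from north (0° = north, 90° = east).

The pressure-gradient force points toward the east (bearing 090°).
Geostrophic balance: in the Southern Hemisphere the Coriolis force deflects motion to the left, so the geostrophic wind blows 90° to the left of the pressure-gradient force (low pressure on the right).
Rotating 090° by 90° counterclockwise gives 000° — the wind blows toward the north.

000°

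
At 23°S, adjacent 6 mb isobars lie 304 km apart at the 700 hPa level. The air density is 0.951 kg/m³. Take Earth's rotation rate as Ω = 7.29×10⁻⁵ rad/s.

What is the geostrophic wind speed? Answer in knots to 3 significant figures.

70.8 knots

Coriolis parameter at 23°S:
f = 2Ω sin φ = 2 × 7.29×10⁻⁵ × sin 23° = 5.70×10⁻⁵ s⁻¹
Pressure gradient: |∂P/∂n| = 600 Pa / 304000 m = 1.97×10⁻³ Pa/m
Geostrophic balance (pressure-gradient force = Coriolis force):
V_g = (1/(fρ)) |∂P/∂n| = 1.97×10⁻³ / (5.70×10⁻⁵ × 0.951) = 36.4 m/s
Converting: 36.4 m/s × 1.944 = 70.8 knots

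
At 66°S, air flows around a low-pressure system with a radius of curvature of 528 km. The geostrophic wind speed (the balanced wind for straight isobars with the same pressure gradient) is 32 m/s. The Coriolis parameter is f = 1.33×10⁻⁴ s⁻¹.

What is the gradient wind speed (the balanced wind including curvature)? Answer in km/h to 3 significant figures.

Around a low, centrifugal force acts outward with Coriolis, so pressure-gradient force balances both:
(1/ρ)|∂P/∂n| = fV + V²/R  →  V² + fR·V − fR·V_g = 0
With fR = 1.33×10⁻⁴ × 528×10³ m = 70.2 m/s:
V = [−fR + √((fR)² + 4 fR V_g)]/2 = [−70.2 + √(70.2² + 4×70.2×32)]/2 = 23.9 m/s
Subgeostrophic (V < V_g = 32 m/s), as expected around a low.
Converting: 23.9 m/s × 3.6 = 86.0 km/h

86.0 km/h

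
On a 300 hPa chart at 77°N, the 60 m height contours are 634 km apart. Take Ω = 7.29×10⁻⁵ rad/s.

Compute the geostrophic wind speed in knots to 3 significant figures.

12.7 knots

Coriolis parameter at 77°N:
f = 2Ω sin φ = 2 × 7.29×10⁻⁵ × sin 77° = 1.42×10⁻⁴ s⁻¹
Height gradient: |∂Z/∂n| = 60 m / 634000 m = 9.46×10⁻⁵
On a pressure surface, geostrophic balance gives V_g = (g/f)|∂Z/∂n|:
V_g = 9.81 × 9.46×10⁻⁵ / 1.42×10⁻⁴ = 6.54 m/s
Converting: 6.54 m/s × 1.944 = 12.7 knots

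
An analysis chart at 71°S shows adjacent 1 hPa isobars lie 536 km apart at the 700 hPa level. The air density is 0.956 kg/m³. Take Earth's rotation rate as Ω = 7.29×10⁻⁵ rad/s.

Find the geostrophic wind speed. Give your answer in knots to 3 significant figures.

Coriolis parameter at 71°S:
f = 2Ω sin φ = 2 × 7.29×10⁻⁵ × sin 71° = 1.38×10⁻⁴ s⁻¹
Pressure gradient: |∂P/∂n| = 100 Pa / 536000 m = 1.87×10⁻⁴ Pa/m
Geostrophic balance (pressure-gradient force = Coriolis force):
V_g = (1/(fρ)) |∂P/∂n| = 1.87×10⁻⁴ / (1.38×10⁻⁴ × 0.956) = 1.42 m/s
Converting: 1.42 m/s × 1.944 = 2.75 knots

2.75 knots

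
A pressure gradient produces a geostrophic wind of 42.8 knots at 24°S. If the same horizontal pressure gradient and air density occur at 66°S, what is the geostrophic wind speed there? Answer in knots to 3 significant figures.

19.1 knots

With the same pressure gradient and density, V_g ∝ 1/f ∝ 1/sin φ.
V₂ = V₁ · sin φ₁ / sin φ₂ = 42.8 × sin 24° / sin 66°
V₂ = 42.8 × 0.4067/0.9135 = 19.1 knots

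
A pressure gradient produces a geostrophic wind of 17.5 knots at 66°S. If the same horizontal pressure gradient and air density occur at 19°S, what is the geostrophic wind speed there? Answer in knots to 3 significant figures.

With the same pressure gradient and density, V_g ∝ 1/f ∝ 1/sin φ.
V₂ = V₁ · sin φ₁ / sin φ₂ = 17.5 × sin 66° / sin 19°
V₂ = 17.5 × 0.9135/0.3256 = 49.1 knots

49.1 knots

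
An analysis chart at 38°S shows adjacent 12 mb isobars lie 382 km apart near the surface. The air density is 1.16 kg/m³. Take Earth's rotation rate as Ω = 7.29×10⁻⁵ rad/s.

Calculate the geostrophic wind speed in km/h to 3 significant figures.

109 km/h

Coriolis parameter at 38°S:
f = 2Ω sin φ = 2 × 7.29×10⁻⁵ × sin 38° = 8.98×10⁻⁵ s⁻¹
Pressure gradient: |∂P/∂n| = 1200 Pa / 382000 m = 3.14×10⁻³ Pa/m
Geostrophic balance (pressure-gradient force = Coriolis force):
V_g = (1/(fρ)) |∂P/∂n| = 3.14×10⁻³ / (8.98×10⁻⁵ × 1.16) = 30.2 m/s
Converting: 30.2 m/s × 3.6 = 109 km/h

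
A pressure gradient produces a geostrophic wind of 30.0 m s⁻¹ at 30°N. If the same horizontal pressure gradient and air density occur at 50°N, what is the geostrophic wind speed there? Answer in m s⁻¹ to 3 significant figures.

19.6 m s⁻¹

With the same pressure gradient and density, V_g ∝ 1/f ∝ 1/sin φ.
V₂ = V₁ · sin φ₁ / sin φ₂ = 30.0 × sin 30° / sin 50°
V₂ = 30.0 × 0.5000/0.7660 = 19.6 m s⁻¹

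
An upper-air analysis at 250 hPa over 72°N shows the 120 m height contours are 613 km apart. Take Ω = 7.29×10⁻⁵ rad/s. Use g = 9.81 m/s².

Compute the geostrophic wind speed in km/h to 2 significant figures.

50 km/h

Coriolis parameter at 72°N:
f = 2Ω sin φ = 2 × 7.29×10⁻⁵ × sin 72° = 1.39×10⁻⁴ s⁻¹
Height gradient: |∂Z/∂n| = 120 m / 613000 m = 1.96×10⁻⁴
On a pressure surface, geostrophic balance gives V_g = (g/f)|∂Z/∂n|:
V_g = 9.81 × 1.96×10⁻⁴ / 1.39×10⁻⁴ = 13.8 m/s
Converting: 13.8 m/s × 3.6 = 50 km/h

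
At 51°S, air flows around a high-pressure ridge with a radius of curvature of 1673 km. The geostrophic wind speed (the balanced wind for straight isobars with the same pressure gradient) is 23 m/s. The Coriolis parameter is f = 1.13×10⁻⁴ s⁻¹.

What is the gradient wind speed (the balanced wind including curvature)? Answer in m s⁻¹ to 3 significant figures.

26.8 m s⁻¹

Around a high, pressure-gradient force acts outward with centrifugal, so Coriolis balances both:
fV = (1/ρ)|∂P/∂n| + V²/R  →  V² − fR·V + fR·V_g = 0
With fR = 1.13×10⁻⁴ × 1673×10³ m = 189 m/s:
V = [fR − √((fR)² − 4 fR V_g)]/2 = [189 − √(189² − 4×189×23)]/2 = 26.8 m/s
Supergeostrophic (V > V_g = 23 m/s), as expected around a high.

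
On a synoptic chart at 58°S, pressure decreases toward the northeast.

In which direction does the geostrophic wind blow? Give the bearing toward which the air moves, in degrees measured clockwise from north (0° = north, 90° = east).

315°

The pressure-gradient force points toward the northeast (bearing 045°).
Geostrophic balance: in the Southern Hemisphere the Coriolis force deflects motion to the left, so the geostrophic wind blows 90° to the left of the pressure-gradient force (low pressure on the right).
Rotating 045° by 90° counterclockwise gives 315° — the wind blows toward the northwest.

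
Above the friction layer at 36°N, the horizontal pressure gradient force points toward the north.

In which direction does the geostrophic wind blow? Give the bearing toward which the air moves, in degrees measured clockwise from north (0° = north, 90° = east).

The pressure-gradient force points toward the north (bearing 000°).
Geostrophic balance: in the Northern Hemisphere the Coriolis force deflects motion to the right, so the geostrophic wind blows 90° to the right of the pressure-gradient force (low pressure on the left).
Rotating 000° by 90° clockwise gives 090° — the wind blows toward the east.

090°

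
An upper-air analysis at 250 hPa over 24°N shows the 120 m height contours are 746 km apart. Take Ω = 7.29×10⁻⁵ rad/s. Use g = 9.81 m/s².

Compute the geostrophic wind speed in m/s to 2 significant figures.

27 m/s

Coriolis parameter at 24°N:
f = 2Ω sin φ = 2 × 7.29×10⁻⁵ × sin 24° = 5.93×10⁻⁵ s⁻¹
Height gradient: |∂Z/∂n| = 120 m / 746000 m = 1.61×10⁻⁴
On a pressure surface, geostrophic balance gives V_g = (g/f)|∂Z/∂n|:
V_g = 9.81 × 1.61×10⁻⁴ / 5.93×10⁻⁵ = 26.6 m/s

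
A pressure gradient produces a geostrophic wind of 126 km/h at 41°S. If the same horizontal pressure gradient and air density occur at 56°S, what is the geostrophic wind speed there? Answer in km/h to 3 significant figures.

With the same pressure gradient and density, V_g ∝ 1/f ∝ 1/sin φ.
V₂ = V₁ · sin φ₁ / sin φ₂ = 126 × sin 41° / sin 56°
V₂ = 126 × 0.6561/0.8290 = 99.7 km/h

99.7 km/h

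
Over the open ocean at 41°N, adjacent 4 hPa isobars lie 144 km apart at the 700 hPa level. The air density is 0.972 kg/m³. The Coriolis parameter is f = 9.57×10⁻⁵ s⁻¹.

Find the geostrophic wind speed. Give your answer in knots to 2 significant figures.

58 knots

Pressure gradient: |∂P/∂n| = 400 Pa / 144000 m = 2.78×10⁻³ Pa/m
Geostrophic balance (pressure-gradient force = Coriolis force):
V_g = (1/(fρ)) |∂P/∂n| = 2.78×10⁻³ / (9.57×10⁻⁵ × 0.972) = 29.9 m/s
Converting: 29.9 m/s × 1.944 = 58 knots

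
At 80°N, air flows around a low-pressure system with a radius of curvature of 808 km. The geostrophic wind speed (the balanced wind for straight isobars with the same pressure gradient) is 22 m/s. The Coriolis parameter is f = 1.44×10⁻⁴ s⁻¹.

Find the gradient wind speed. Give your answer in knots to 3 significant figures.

Around a low, centrifugal force acts outward with Coriolis, so pressure-gradient force balances both:
(1/ρ)|∂P/∂n| = fV + V²/R  →  V² + fR·V − fR·V_g = 0
With fR = 1.44×10⁻⁴ × 808×10³ m = 116 m/s:
V = [−fR + √((fR)² + 4 fR V_g)]/2 = [−116 + √(116² + 4×116×22)]/2 = 18.9 m/s
Subgeostrophic (V < V_g = 22 m/s), as expected around a low.
Converting: 18.9 m/s × 1.944 = 36.8 knots

36.8 knots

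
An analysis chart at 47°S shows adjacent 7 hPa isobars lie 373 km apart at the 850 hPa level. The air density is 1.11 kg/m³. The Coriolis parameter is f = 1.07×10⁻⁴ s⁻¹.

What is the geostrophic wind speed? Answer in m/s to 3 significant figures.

Pressure gradient: |∂P/∂n| = 700 Pa / 373000 m = 1.88×10⁻³ Pa/m
Geostrophic balance (pressure-gradient force = Coriolis force):
V_g = (1/(fρ)) |∂P/∂n| = 1.88×10⁻³ / (1.07×10⁻⁴ × 1.11) = 15.8 m/s

15.8 m/s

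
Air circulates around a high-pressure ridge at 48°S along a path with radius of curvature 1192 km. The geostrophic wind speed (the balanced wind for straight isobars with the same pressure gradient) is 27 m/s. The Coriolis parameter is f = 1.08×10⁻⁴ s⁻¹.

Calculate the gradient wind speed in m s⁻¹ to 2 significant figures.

39 m s⁻¹

Around a high, pressure-gradient force acts outward with centrifugal, so Coriolis balances both:
fV = (1/ρ)|∂P/∂n| + V²/R  →  V² − fR·V + fR·V_g = 0
With fR = 1.08×10⁻⁴ × 1192×10³ m = 129 m/s:
V = [fR − √((fR)² − 4 fR V_g)]/2 = [129 − √(129² − 4×129×27)]/2 = 38.5 m/s
Supergeostrophic (V > V_g = 27 m/s), as expected around a high.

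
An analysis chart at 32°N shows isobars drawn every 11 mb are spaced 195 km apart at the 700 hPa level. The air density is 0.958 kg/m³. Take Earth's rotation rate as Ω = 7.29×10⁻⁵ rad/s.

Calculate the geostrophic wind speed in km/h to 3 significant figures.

Coriolis parameter at 32°N:
f = 2Ω sin φ = 2 × 7.29×10⁻⁵ × sin 32° = 7.73×10⁻⁵ s⁻¹
Pressure gradient: |∂P/∂n| = 1100 Pa / 195000 m = 5.64×10⁻³ Pa/m
Geostrophic balance (pressure-gradient force = Coriolis force):
V_g = (1/(fρ)) |∂P/∂n| = 5.64×10⁻³ / (7.73×10⁻⁵ × 0.958) = 76.2 m/s
Converting: 76.2 m/s × 3.6 = 274 km/h

274 km/h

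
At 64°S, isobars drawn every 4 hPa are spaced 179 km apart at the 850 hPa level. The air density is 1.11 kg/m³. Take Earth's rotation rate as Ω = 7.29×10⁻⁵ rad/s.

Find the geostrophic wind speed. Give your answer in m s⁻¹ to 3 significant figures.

Coriolis parameter at 64°S:
f = 2Ω sin φ = 2 × 7.29×10⁻⁵ × sin 64° = 1.31×10⁻⁴ s⁻¹
Pressure gradient: |∂P/∂n| = 400 Pa / 179000 m = 2.23×10⁻³ Pa/m
Geostrophic balance (pressure-gradient force = Coriolis force):
V_g = (1/(fρ)) |∂P/∂n| = 2.23×10⁻³ / (1.31×10⁻⁴ × 1.11) = 15.4 m/s

15.4 m s⁻¹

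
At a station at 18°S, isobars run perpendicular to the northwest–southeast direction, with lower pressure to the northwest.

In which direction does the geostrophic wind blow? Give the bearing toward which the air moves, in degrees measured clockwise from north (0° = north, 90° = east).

The pressure-gradient force points toward the northwest (bearing 315°).
Geostrophic balance: in the Southern Hemisphere the Coriolis force deflects motion to the left, so the geostrophic wind blows 90° to the left of the pressure-gradient force (low pressure on the right).
Rotating 315° by 90° counterclockwise gives 225° — the wind blows toward the southwest.

225°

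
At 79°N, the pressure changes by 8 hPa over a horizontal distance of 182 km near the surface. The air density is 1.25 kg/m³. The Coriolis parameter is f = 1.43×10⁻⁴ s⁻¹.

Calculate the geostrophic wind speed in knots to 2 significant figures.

Pressure gradient: |∂P/∂n| = 800 Pa / 182000 m = 4.40×10⁻³ Pa/m
Geostrophic balance (pressure-gradient force = Coriolis force):
V_g = (1/(fρ)) |∂P/∂n| = 4.40×10⁻³ / (1.43×10⁻⁴ × 1.25) = 24.6 m/s
Converting: 24.6 m/s × 1.944 = 48 knots

48 knots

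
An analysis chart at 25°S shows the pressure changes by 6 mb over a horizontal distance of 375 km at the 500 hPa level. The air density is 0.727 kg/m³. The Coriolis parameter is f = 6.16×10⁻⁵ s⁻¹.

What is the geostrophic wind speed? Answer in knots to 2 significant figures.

69 knots

Pressure gradient: |∂P/∂n| = 600 Pa / 375000 m = 1.60×10⁻³ Pa/m
Geostrophic balance (pressure-gradient force = Coriolis force):
V_g = (1/(fρ)) |∂P/∂n| = 1.60×10⁻³ / (6.16×10⁻⁵ × 0.727) = 35.7 m/s
Converting: 35.7 m/s × 1.944 = 69 knots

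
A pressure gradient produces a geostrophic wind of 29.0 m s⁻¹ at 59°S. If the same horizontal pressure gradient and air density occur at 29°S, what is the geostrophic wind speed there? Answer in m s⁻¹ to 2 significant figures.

51 m s⁻¹

With the same pressure gradient and density, V_g ∝ 1/f ∝ 1/sin φ.
V₂ = V₁ · sin φ₁ / sin φ₂ = 29.0 × sin 59° / sin 29°
V₂ = 29.0 × 0.8572/0.4848 = 51 m s⁻¹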